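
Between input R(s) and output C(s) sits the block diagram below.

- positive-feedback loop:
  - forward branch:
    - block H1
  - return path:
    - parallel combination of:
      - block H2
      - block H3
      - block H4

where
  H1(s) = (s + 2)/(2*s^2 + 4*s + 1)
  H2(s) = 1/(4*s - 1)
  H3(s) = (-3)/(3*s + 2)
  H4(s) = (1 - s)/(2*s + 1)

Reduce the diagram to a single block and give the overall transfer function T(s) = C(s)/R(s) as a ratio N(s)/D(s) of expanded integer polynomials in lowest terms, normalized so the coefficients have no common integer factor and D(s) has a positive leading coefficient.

(1) sum the parallel branches H2, H3, H4, giving (-12*s^3 - 11*s^2 + 8*s + 3)/(24*s^3 + 22*s^2 + s - 2)
(2) close the feedback loop around H1, (H2+H3+H4): this yields T(s), and no further normalization is needed

Hence the answer: (24*s^4 + 70*s^3 + 45*s^2 - 4)/(48*s^5 + 152*s^4 + 149*s^3 + 36*s^2 - 26*s - 8)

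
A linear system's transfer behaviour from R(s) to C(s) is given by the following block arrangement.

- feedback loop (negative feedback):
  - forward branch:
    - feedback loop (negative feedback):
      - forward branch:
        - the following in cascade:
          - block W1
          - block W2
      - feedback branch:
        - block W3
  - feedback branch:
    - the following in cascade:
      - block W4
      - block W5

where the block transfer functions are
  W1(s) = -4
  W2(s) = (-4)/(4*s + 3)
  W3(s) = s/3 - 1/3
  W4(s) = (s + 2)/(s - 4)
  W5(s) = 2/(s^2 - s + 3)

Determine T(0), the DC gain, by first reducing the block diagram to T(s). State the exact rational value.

First reduce the diagram to T(s).

[1] reduce the series chain W1, W2, giving 16/(4*s + 3)
[2] close the feedback loop around (W1*W2), W3, giving 48/(28*s - 7)
[3] reduce the series chain W4, W5, giving (2*s + 4)/(s^3 - 5*s^2 + 7*s - 12)
[4] apply the feedback formula to [(W1*W2)/(1+(W1*W2)*W3)], (W4*W5), giving (48*s^3 - 240*s^2 + 336*s - 576)/(28*s^4 - 147*s^3 + 231*s^2 - 289*s + 276)
That last expression is T(s); at s = 0 only the constant terms survive, so T(0) = -576/276 = -48/23.

Answer: -48/23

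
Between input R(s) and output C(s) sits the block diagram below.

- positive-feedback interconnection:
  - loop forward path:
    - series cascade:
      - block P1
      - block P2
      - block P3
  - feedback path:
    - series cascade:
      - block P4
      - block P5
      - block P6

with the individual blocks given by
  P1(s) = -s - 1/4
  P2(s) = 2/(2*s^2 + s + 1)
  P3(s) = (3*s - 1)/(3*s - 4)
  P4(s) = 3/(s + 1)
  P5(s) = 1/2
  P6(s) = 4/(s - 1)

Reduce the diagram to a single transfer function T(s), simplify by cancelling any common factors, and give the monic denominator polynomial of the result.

First reduce the diagram to T(s).

[1] multiply P1, P2, P3 (series) -> (-12*s^2 + s + 1)/(12*s^3 - 10*s^2 - 2*s - 8)
[2] multiply P4, P5, P6 (series) -> 6/(s^2 - 1)
[3] collapse the loop ((P1*P2*P3) forward, (P4*P5*P6) return) -> (-12*s^4 + s^3 + 13*s^2 - s - 1)/(12*s^5 - 10*s^4 - 14*s^3 + 74*s^2 - 4*s + 2)
No further cancellation is possible in the step-3 result, so that is T(s). Its denominator becomes monic after dividing by the leading coefficient 12.

Answer: s^5 - 5*s^4/6 - 7*s^3/6 + 37*s^2/6 - s/3 + 1/6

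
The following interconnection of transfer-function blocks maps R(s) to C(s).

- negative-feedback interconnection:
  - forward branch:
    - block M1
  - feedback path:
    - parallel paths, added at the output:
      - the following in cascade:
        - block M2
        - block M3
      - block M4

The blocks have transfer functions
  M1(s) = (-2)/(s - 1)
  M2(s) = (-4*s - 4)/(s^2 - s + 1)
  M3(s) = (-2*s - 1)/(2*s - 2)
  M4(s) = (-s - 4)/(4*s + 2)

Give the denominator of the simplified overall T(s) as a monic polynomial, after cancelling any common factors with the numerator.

Step 1. series reduction of M2, M3: (4*s^2 + 6*s + 2)/(s^3 - 2*s^2 + 2*s - 1)
Step 2. add (M2*M3), M4 (parallel): (-s^4 + 14*s^3 + 38*s^2 + 13*s + 8)/(4*s^4 - 6*s^3 + 4*s^2 - 2)
Step 3. collapse the loop (M1 forward, ((M2*M3)+M4) return): (-4*s^4 + 6*s^3 - 4*s^2 + 2)/(2*s^5 - 4*s^4 - 9*s^3 - 40*s^2 - 14*s - 7)
Step 3 gives the fully reduced T(s), with no common factor left to cancel. The denominator's leading coefficient is 2, so divide each of its coefficients by 2 to get the monic form.

Final answer: s^5 - 2*s^4 - 9*s^3/2 - 20*s^2 - 7*s - 7/2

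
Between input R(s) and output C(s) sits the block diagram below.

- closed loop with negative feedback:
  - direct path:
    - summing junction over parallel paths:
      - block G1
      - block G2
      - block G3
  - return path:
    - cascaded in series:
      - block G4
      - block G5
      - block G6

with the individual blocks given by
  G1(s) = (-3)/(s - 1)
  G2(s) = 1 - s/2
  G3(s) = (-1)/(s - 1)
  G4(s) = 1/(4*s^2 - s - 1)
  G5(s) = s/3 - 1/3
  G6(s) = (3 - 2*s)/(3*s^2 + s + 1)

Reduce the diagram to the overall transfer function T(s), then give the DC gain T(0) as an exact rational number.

First reduce the diagram to T(s).

Step 1. reduce the parallel group G1, G2, G3 -> (-s^2 + 3*s - 10)/(2*s - 2)
Step 2. multiply G4, G5, G6 (series) -> (-2*s^2 + 5*s - 3)/(36*s^4 + 3*s^3 - 6*s - 3)
Step 3. close the feedback loop around (G1+G2+G3), (G4*G5*G6) -> (-36*s^6 + 105*s^5 - 351*s^4 - 24*s^3 - 15*s^2 + 51*s + 30)/(72*s^5 - 64*s^4 - 17*s^3 + 26*s^2 - 53*s + 36)
That last expression is T(s); at s = 0 only the constant terms survive, so T(0) = 30/36 = 5/6.

Answer: 5/6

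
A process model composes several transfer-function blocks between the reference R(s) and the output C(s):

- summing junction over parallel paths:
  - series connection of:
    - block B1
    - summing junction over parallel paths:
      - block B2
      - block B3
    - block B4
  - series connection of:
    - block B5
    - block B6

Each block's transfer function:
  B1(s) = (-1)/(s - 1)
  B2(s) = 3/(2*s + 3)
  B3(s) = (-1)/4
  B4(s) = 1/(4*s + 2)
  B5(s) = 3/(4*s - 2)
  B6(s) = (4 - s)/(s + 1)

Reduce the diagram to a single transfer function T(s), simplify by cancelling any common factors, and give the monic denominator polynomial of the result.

Step 1: sum the parallel branches B2, B3 = (9 - 2*s)/(8*s + 12)
Step 2: cascade B1, (B2+B3), B4 = (2*s - 9)/(32*s^3 + 32*s^2 - 40*s - 24)
Step 3: cascade B5, B6 = (12 - 3*s)/(4*s^2 + 2*s - 2)
Step 4: add (B1*(B2+B3)*B4), (B5*B6) (parallel) = (-48*s^4 + 148*s^3 + 236*s^2 - 215*s - 135)/(64*s^5 + 96*s^4 - 80*s^3 - 120*s^2 + 16*s + 24)
No further cancellation is possible in the step-4 result, so that is T(s). Its denominator becomes monic after dividing by the leading coefficient 64.

Final answer: s^5 + 3*s^4/2 - 5*s^3/4 - 15*s^2/8 + s/4 + 3/8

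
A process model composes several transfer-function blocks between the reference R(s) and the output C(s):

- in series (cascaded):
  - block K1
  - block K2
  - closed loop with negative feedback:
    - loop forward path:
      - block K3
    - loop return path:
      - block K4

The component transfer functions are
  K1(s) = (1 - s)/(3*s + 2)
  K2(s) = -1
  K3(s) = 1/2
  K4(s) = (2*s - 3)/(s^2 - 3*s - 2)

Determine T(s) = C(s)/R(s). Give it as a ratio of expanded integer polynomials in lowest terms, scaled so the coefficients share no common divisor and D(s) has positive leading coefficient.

The answer is (s^3 - 4*s^2 + s + 2)/(6*s^3 - 8*s^2 - 29*s - 14).

Reasoning:
Step 1 - close the feedback loop around K3, K4 = (s^2 - 3*s - 2)/(2*s^2 - 4*s - 7)
Step 2 - cascade K1, K2, [K3/(1+K3*K4)]: this yields T(s), and no further normalization is needed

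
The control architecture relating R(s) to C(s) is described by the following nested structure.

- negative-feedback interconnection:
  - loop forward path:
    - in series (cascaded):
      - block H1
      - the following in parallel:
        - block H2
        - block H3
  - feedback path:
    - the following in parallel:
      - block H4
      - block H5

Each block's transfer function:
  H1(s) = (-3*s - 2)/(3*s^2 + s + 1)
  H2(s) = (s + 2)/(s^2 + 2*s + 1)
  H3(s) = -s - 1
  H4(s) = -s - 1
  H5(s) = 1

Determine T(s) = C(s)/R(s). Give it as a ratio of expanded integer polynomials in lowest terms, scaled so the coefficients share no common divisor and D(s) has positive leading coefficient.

First reduce the diagram to T(s).

Step 1. combine H2, H3 in parallel -> (-s^3 - 3*s^2 - 2*s + 1)/(s^2 + 2*s + 1)
Step 2. cascade H1, (H2+H3) -> (3*s^4 + 11*s^3 + 12*s^2 + s - 2)/(3*s^4 + 7*s^3 + 6*s^2 + 3*s + 1)
Step 3. add H4, H5 (parallel) -> -s
Step 4. collapse the loop ((H1*(H2+H3)) forward, (H4+H5) return) - this is the overall T(s), already in the required normalized form

Answer: (-3*s^4 - 11*s^3 - 12*s^2 - s + 2)/(3*s^5 + 8*s^4 + 5*s^3 - 5*s^2 - 5*s - 1)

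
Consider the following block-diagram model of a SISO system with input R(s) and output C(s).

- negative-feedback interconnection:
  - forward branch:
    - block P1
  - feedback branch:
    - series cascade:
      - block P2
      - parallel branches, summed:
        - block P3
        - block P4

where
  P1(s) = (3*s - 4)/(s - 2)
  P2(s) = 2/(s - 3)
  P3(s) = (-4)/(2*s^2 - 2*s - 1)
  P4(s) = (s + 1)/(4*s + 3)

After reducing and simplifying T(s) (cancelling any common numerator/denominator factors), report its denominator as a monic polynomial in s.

First reduce the diagram to T(s).

1. parallel reduction of P3, P4; result (2*s^3 - 19*s - 13)/(8*s^3 - 2*s^2 - 10*s - 3)
2. cascade P2, (P3+P4); result (4*s^3 - 38*s - 26)/(8*s^4 - 26*s^3 - 4*s^2 + 27*s + 9)
3. apply the feedback formula to P1, (P2*(P3+P4)); result (24*s^5 - 110*s^4 + 92*s^3 + 97*s^2 - 81*s - 36)/(8*s^5 - 30*s^4 + 32*s^3 - 79*s^2 + 29*s + 86)
T(s) is the step-3 result (common factors already cancelled). Leading coefficient of the denominator: 8. Divide through by 8 for the monic polynomial.

Answer: s^5 - 15*s^4/4 + 4*s^3 - 79*s^2/8 + 29*s/8 + 43/4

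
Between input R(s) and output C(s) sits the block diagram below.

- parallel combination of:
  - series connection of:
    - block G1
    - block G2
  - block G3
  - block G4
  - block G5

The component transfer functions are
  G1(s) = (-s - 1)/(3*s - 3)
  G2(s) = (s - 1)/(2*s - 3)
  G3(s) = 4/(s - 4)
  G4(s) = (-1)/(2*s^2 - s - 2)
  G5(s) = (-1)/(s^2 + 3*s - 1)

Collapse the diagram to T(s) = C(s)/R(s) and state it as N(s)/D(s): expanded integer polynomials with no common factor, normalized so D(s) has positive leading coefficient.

The answer is (-2*s^6 + 49*s^5 + 60*s^4 - 257*s^3 + 63*s^2 + 43*s + 44)/(12*s^6 - 36*s^5 - 135*s^4 + 381*s^3 - 75*s^2 - 246*s + 72).

Reasoning:
1. reduce the series chain G1, G2 = (-s - 1)/(6*s - 9)
2. parallel reduction of (G1*G2), G3, G4, G5, which is the overall transfer function T(s) = C(s)/R(s) in lowest terms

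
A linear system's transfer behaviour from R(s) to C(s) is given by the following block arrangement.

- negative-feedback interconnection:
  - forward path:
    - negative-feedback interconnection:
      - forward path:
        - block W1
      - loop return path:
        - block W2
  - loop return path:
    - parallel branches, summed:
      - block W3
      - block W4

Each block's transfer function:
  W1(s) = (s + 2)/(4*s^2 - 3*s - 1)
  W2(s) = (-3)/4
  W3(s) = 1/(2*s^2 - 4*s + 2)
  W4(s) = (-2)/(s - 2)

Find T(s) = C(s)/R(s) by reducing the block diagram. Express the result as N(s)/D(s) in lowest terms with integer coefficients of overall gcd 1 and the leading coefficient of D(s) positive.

First reduce the diagram to T(s).

Step 1 - reduce the feedback loop with forward W1 and return W2 gives (4*s + 8)/(16*s^2 - 15*s - 10)
Step 2 - sum the parallel branches W3, W4 gives (-4*s^2 + 9*s - 6)/(2*s^3 - 8*s^2 + 10*s - 4)
Step 3 - feedback reduction of [W1/(1+W1*W2)], (W3+W4), which is the overall transfer function T(s) = C(s)/R(s) in lowest terms

Answer: (4*s^4 - 8*s^3 - 12*s^2 + 32*s - 16)/(16*s^5 - 79*s^4 + 122*s^3 - 65*s^2 + 4*s - 4)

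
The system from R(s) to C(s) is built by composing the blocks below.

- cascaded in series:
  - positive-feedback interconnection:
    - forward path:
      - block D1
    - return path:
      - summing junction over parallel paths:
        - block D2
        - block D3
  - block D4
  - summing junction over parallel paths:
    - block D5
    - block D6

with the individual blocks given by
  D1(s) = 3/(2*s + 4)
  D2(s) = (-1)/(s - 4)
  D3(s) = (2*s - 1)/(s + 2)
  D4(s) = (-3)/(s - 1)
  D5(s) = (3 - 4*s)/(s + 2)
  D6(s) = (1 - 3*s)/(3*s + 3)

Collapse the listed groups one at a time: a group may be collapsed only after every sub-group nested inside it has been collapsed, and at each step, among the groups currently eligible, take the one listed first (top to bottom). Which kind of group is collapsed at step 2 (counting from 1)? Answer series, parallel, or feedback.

Step 1. add D2, D3 (parallel)
Step 2. collapse the loop (D1 forward, (D2+D3) return)
Step 3. reduce the parallel group D5, D6
Step 4. multiply [D1/(1-D1*(D2+D3))], D4, (D5+D6) (series)
At step 2 the group reduced is feedback.

Therefore the answer is feedback.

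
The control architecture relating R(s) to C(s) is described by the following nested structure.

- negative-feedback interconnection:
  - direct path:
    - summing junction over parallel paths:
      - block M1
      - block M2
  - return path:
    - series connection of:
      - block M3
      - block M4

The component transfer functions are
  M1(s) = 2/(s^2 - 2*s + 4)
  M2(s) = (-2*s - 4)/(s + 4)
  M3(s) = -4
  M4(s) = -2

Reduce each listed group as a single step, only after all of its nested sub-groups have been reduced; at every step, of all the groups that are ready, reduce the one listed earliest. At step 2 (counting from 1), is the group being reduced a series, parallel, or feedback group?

Step 1 - reduce the parallel group M1, M2
Step 2 - series reduction of M3, M4
Step 3 - reduce the feedback loop with forward (M1+M2) and return (M3*M4)
At step 2 the group reduced is series.

Hence the answer: series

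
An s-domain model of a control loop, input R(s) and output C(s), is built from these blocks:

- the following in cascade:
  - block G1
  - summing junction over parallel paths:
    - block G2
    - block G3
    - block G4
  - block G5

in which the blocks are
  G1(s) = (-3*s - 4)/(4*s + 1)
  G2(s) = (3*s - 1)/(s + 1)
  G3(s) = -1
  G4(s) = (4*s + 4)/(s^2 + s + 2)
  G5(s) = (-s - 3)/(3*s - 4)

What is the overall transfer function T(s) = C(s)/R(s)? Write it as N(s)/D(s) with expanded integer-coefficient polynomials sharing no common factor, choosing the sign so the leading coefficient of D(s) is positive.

Step 1 - reduce the parallel group G2, G3, G4 -> (2*s^3 + 4*s^2 + 10*s)/(s^3 + 2*s^2 + 3*s + 2)
Step 2 - series reduction of G1, (G2+G3+G4), G5, giving the overall T(s)

Hence the answer: (6*s^5 + 38*s^4 + 106*s^3 + 178*s^2 + 120*s)/(12*s^5 + 11*s^4 + 6*s^3 - 23*s^2 - 38*s - 8)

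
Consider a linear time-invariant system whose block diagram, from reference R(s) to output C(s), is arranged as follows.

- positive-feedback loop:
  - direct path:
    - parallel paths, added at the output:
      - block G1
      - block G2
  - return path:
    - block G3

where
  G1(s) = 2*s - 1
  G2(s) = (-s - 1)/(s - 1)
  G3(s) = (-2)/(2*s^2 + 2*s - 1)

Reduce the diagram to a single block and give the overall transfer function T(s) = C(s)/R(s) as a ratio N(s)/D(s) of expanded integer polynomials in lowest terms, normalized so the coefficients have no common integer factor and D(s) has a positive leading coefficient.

(1) combine G1, G2 in parallel, giving (2*s^2 - 4*s)/(s - 1)
(2) collapse the loop ((G1+G2) forward, G3 return), which is the overall transfer function T(s) = C(s)/R(s) in lowest terms

Final answer: (4*s^4 - 4*s^3 - 10*s^2 + 4*s)/(2*s^3 + 4*s^2 - 11*s + 1)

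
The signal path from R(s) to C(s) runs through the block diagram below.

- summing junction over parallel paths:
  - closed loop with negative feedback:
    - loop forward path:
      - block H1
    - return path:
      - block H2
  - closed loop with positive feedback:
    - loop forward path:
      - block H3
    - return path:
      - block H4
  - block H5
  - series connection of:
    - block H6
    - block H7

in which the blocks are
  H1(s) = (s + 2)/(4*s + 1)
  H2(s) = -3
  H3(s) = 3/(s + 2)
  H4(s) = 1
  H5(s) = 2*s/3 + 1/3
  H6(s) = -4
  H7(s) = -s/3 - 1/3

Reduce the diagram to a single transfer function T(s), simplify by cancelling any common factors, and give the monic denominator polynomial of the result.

Answer: s^2 - 6*s + 5

Working:
(1) feedback reduction of H1, H2: (s + 2)/(s - 5)
(2) feedback reduction of H3, H4: 3/(s - 1)
(3) reduce the series chain H6, H7: 4*s/3 + 4/3
(4) combine [H1/(1+H1*H2)], [H3/(1-H3*H4)], H5, (H6*H7) in parallel: (6*s^3 - 28*s^2 + 12*s - 26)/(3*s^2 - 18*s + 15)
Step 4 gives the fully reduced T(s), with no common factor left to cancel. The denominator's leading coefficient is 3, so divide each of its coefficients by 3 to get the monic form.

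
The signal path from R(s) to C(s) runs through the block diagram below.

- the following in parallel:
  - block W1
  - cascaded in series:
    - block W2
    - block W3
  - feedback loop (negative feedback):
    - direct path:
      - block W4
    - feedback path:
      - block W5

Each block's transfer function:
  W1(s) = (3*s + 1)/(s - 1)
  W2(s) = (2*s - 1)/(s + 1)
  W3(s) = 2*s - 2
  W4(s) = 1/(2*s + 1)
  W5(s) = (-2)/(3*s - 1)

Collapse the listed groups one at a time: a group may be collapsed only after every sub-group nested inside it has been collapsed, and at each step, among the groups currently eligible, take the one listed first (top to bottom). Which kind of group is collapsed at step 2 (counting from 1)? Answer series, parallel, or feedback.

The answer is feedback.

Reasoning:
1. series reduction of W2, W3
2. collapse the loop (W4 forward, W5 return)
3. reduce the parallel group W1, (W2*W3), [W4/(1+W4*W5)]
At step 2 the group reduced is feedback.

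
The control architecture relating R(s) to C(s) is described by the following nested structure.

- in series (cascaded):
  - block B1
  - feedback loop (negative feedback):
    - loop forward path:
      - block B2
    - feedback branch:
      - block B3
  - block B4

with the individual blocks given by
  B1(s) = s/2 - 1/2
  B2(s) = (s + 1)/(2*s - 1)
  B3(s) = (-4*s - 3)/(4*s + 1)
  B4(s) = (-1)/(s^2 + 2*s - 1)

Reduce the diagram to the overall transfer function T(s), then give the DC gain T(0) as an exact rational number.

First reduce the diagram to T(s).

Step 1: collapse the loop (B2 forward, B3 return), giving (4*s^2 + 5*s + 1)/(4*s^2 - 9*s - 4)
Step 2: multiply B1, [B2/(1+B2*B3)], B4 (series), giving (-4*s^3 - s^2 + 4*s + 1)/(8*s^4 - 2*s^3 - 52*s^2 + 2*s + 8)
That last expression is T(s); at s = 0 only the constant terms survive, so T(0) = 1/8.

Answer: 1/8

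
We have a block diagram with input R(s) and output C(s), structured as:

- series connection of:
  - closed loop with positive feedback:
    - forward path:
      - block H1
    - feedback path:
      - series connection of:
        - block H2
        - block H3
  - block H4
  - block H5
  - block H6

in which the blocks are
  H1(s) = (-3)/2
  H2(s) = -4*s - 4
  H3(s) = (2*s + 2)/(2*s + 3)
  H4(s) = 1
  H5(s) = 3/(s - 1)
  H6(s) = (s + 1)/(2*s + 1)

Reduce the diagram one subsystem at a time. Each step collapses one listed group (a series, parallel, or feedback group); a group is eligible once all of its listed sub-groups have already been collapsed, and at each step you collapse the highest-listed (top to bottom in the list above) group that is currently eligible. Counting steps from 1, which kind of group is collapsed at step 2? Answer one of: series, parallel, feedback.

The answer is feedback.

Reasoning:
(1) combine H2, H3 in series
(2) close the feedback loop around H1, (H2*H3)
(3) combine [H1/(1-H1*(H2*H3))], H4, H5, H6 in series
The group at step 2 is a feedback group.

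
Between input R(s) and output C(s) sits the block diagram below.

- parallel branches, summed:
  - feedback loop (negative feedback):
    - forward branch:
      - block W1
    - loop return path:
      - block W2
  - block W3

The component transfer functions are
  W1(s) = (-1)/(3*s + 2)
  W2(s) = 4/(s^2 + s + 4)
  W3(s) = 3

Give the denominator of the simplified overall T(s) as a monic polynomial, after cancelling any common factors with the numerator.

Step 1. close the feedback loop around W1, W2; result (-s^2 - s - 4)/(3*s^3 + 5*s^2 + 14*s + 4)
Step 2. sum the parallel branches [W1/(1+W1*W2)], W3; result (9*s^3 + 14*s^2 + 41*s + 8)/(3*s^3 + 5*s^2 + 14*s + 4)
T(s) is the step-2 result (common factors already cancelled). Leading coefficient of the denominator: 3. Divide through by 3 for the monic polynomial.

Hence the answer: s^3 + 5*s^2/3 + 14*s/3 + 4/3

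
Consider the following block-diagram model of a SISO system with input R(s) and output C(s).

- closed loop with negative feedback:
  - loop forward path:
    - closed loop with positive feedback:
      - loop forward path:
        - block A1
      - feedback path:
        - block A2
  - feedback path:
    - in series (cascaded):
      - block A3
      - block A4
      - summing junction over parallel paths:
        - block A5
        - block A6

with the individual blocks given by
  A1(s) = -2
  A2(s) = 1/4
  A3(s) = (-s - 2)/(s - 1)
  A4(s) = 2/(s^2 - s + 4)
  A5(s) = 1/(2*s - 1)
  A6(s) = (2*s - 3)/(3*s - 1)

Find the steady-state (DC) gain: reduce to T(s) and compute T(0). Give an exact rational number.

Answer: 4/5

Working:
1. apply the feedback formula to A1, A2 -> (-4)/3
2. sum the parallel branches A5, A6 -> (4*s^2 - 5*s + 2)/(6*s^2 - 5*s + 1)
3. reduce the series chain A3, A4, (A5+A6) -> (-8*s^3 - 6*s^2 + 16*s - 8)/(6*s^5 - 17*s^4 + 41*s^3 - 51*s^2 + 25*s - 4)
4. reduce the feedback loop with forward [A1/(1-A1*A2)] and return (A3*A4*(A5+A6)) -> (-24*s^5 + 68*s^4 - 164*s^3 + 204*s^2 - 100*s + 16)/(18*s^5 - 51*s^4 + 155*s^3 - 129*s^2 + 11*s + 20)
Evaluating the step-4 result (the overall T(s)) at s = 0 gives T(0) = 16/20 = 4/5.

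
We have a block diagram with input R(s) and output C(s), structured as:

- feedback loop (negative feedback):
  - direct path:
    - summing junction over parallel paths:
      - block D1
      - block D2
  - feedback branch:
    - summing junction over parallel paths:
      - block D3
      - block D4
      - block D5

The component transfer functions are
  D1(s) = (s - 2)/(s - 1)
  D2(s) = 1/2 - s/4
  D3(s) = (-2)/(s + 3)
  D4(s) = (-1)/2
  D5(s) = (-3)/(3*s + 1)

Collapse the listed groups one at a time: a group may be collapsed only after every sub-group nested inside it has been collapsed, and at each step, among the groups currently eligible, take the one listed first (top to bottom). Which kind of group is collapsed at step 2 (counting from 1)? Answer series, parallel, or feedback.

The answer is parallel.

Reasoning:
[1] combine D1, D2 in parallel
[2] reduce the parallel group D3, D4, D5
[3] collapse the loop ((D1+D2) forward, (D3+D4+D5) return)
The group at step 2 is a parallel group.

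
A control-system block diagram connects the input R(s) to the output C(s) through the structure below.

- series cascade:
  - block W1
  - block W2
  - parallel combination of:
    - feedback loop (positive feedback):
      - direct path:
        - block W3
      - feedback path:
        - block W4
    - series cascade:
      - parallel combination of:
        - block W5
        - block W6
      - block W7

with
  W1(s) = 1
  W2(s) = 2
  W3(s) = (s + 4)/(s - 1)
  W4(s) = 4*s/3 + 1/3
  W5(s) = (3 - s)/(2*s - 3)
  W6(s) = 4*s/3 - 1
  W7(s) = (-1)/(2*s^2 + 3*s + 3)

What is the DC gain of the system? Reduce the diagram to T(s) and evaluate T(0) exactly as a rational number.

The answer is -44/21.

Reasoning:
Step 1: apply the feedback formula to W3, W4 -> (-3*s - 12)/(4*s^2 + 14*s + 7)
Step 2: reduce the parallel group W5, W6 -> (8*s^2 - 21*s + 18)/(6*s - 9)
Step 3: series reduction of (W5+W6), W7 -> (-8*s^2 + 21*s - 18)/(12*s^3 - 9*s - 27)
Step 4: parallel reduction of [W3/(1-W3*W4)], ((W5+W6)*W7) -> (-68*s^4 - 172*s^3 + 193*s^2 + 84*s + 198)/(48*s^5 + 168*s^4 + 48*s^3 - 234*s^2 - 441*s - 189)
Step 5: reduce the series chain W1, W2, ([W3/(1-W3*W4)]+((W5+W6)*W7)) -> (-136*s^4 - 344*s^3 + 386*s^2 + 168*s + 396)/(48*s^5 + 168*s^4 + 48*s^3 - 234*s^2 - 441*s - 189)
Evaluating the step-5 result (the overall T(s)) at s = 0 gives T(0) = 396/(-189) = -44/21.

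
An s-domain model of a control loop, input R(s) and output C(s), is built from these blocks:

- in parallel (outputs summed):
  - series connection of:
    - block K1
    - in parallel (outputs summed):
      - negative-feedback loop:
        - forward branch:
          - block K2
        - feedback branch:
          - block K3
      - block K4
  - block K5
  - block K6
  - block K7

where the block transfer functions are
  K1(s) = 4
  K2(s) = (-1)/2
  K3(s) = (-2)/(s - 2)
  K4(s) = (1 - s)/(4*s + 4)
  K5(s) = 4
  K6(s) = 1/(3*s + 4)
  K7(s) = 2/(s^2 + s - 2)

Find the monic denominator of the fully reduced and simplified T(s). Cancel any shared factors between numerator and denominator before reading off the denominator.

1. collapse the loop (K2 forward, K3 return); result (2 - s)/(2*s - 2)
2. reduce the parallel group [K2/(1+K2*K3)], K4; result (-3*s^2 + 4*s + 3)/(4*s^2 - 4)
3. reduce the series chain K1, ([K2/(1+K2*K3)]+K4); result (-3*s^2 + 4*s + 3)/(s^2 - 1)
4. add (K1*([K2/(1+K2*K3)]+K4)), K5, K6, K7 (parallel); result (3*s^4 + 23*s^3 + 53*s^2 + 35*s - 2)/(3*s^4 + 10*s^3 + 5*s^2 - 10*s - 8)
Step 4 gives the fully reduced T(s), with no common factor left to cancel. The denominator's leading coefficient is 3, so divide each of its coefficients by 3 to get the monic form.

Hence the answer: s^4 + 10*s^3/3 + 5*s^2/3 - 10*s/3 - 8/3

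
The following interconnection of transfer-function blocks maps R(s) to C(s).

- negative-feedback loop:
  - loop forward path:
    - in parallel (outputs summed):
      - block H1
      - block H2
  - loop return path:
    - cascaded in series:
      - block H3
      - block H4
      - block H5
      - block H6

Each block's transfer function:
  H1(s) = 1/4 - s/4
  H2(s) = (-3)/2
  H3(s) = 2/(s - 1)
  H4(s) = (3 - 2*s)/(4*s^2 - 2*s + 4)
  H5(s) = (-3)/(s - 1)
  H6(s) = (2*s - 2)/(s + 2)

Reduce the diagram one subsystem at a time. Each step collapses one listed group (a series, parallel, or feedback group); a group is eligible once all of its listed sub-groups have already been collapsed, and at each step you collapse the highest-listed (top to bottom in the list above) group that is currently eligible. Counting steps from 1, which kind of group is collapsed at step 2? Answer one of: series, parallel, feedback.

1. combine H1, H2 in parallel
2. reduce the series chain H3, H4, H5, H6
3. apply the feedback formula to (H1+H2), (H3*H4*H5*H6)
At step 2 the group reduced is series.

Therefore the answer is series.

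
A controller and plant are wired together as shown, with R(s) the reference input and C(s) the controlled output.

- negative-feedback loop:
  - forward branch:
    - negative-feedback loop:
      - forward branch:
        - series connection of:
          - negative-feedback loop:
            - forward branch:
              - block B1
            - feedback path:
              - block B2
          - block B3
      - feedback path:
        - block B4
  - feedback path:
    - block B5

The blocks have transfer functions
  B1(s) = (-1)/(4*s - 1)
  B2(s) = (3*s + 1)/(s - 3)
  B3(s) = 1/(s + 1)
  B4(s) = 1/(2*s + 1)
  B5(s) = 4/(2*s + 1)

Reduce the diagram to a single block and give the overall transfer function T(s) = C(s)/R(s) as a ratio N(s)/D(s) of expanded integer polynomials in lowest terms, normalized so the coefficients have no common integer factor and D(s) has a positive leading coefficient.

First reduce the diagram to T(s).

[1] feedback reduction of B1, B2, giving (3 - s)/(4*s^2 - 16*s + 2)
[2] cascade [B1/(1+B1*B2)], B3, giving (3 - s)/(4*s^3 - 12*s^2 - 14*s + 2)
[3] reduce the feedback loop with forward ([B1/(1+B1*B2)]*B3) and return B4, giving (-2*s^2 + 5*s + 3)/(8*s^4 - 20*s^3 - 40*s^2 - 11*s + 5)
[4] apply the feedback formula to [([B1/(1+B1*B2)]*B3)/(1+([B1/(1+B1*B2)]*B3)*B4)], B5 - this is the overall T(s), already in the required normalized form

Answer: (-2*s^2 + 5*s + 3)/(8*s^4 - 20*s^3 - 40*s^2 - 15*s + 17)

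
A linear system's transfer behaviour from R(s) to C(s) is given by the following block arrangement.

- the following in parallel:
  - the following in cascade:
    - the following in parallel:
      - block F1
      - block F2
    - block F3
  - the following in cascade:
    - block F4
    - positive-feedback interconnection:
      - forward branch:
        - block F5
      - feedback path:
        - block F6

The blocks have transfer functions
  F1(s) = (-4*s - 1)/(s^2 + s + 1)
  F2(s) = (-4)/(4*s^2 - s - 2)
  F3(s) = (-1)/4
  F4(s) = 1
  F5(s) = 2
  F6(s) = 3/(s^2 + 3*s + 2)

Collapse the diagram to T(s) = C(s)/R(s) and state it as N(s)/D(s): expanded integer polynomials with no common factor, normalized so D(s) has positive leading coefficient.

Answer: (32*s^6 + 136*s^5 + 196*s^4 - 9*s^3 - 101*s^2 - 70*s - 40)/(16*s^6 + 60*s^5 - 24*s^4 - 48*s^3 - 60*s^2 + 24*s + 32)

Working:
Step 1. parallel reduction of F1, F2; result (-16*s^3 - 4*s^2 + 5*s - 2)/(4*s^4 + 3*s^3 + s^2 - 3*s - 2)
Step 2. multiply (F1+F2), F3 (series); result (16*s^3 + 4*s^2 - 5*s + 2)/(16*s^4 + 12*s^3 + 4*s^2 - 12*s - 8)
Step 3. feedback reduction of F5, F6; result (2*s^2 + 6*s + 4)/(s^2 + 3*s - 4)
Step 4. combine F4, [F5/(1-F5*F6)] in series; result (2*s^2 + 6*s + 4)/(s^2 + 3*s - 4)
Step 5. reduce the parallel group ((F1+F2)*F3), (F4*[F5/(1-F5*F6)]); the result is T(s) itself (integer coefficients, no common factor, positive leading denominator coefficient)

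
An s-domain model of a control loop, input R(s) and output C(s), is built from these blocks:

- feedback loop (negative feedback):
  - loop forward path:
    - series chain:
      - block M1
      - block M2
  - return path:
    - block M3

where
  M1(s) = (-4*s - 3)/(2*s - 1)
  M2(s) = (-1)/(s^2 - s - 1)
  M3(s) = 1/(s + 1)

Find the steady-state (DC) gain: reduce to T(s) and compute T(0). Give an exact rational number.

(1) series reduction of M1, M2 -> (4*s + 3)/(2*s^3 - 3*s^2 - s + 1)
(2) feedback reduction of (M1*M2), M3 -> (4*s^2 + 7*s + 3)/(2*s^4 - s^3 - 4*s^2 + 4*s + 4)
DC gain: substitute s = 0 into T(s) from step 2: T(0) = 3/4.

Therefore the answer is 3/4.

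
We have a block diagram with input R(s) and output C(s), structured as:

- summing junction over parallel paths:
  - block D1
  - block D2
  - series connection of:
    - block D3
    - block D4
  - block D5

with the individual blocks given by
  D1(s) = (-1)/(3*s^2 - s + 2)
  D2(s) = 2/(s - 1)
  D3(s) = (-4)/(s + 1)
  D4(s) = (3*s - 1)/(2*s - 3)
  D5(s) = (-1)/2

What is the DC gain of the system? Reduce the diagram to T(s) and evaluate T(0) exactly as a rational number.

Reducing step by step:

(1) reduce the series chain D3, D4 -> (4 - 12*s)/(2*s^2 - s - 3)
(2) reduce the parallel group D1, D2, (D3*D4), D5 -> (-6*s^5 - 37*s^4 + 95*s^3 - 119*s^2 + 87*s - 52)/(12*s^5 - 22*s^4 + 2*s^3 + 10*s^2 - 14*s + 12)
The step-2 result is T(s). Setting s = 0: T(0) = -52/12 = -13/3.

Answer: -13/3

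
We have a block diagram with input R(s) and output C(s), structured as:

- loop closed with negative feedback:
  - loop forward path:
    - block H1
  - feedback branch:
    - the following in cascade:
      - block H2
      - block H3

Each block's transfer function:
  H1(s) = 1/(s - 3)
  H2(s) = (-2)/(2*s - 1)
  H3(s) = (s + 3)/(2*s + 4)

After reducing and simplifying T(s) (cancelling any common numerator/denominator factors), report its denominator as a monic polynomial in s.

Step 1. multiply H2, H3 (series) -> (-s - 3)/(2*s^2 + 3*s - 2)
Step 2. collapse the loop (H1 forward, (H2*H3) return) -> (2*s^2 + 3*s - 2)/(2*s^3 - 3*s^2 - 12*s + 3)
No further cancellation is possible in the step-2 result, so that is T(s). Its denominator becomes monic after dividing by the leading coefficient 2.

Answer: s^3 - 3*s^2/2 - 6*s + 3/2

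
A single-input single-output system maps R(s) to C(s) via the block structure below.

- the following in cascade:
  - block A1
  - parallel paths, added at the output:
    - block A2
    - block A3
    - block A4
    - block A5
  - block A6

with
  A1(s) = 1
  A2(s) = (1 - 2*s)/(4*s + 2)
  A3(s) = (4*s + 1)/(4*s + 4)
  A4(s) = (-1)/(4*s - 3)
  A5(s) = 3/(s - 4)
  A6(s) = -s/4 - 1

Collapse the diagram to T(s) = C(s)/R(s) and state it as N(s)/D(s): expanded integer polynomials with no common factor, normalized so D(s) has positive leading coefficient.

[1] add A2, A3, A4, A5 (parallel) -> (16*s^4 + 28*s^3 + 76*s^2 - 25*s + 16)/(32*s^4 - 104*s^3 - 116*s^2 + 68*s + 48)
[2] multiply A1, (A2+A3+A4+A5), A6 (series) - this is the overall T(s), already in the required normalized form

Therefore the answer is (-16*s^5 - 92*s^4 - 188*s^3 - 279*s^2 + 84*s - 64)/(128*s^4 - 416*s^3 - 464*s^2 + 272*s + 192).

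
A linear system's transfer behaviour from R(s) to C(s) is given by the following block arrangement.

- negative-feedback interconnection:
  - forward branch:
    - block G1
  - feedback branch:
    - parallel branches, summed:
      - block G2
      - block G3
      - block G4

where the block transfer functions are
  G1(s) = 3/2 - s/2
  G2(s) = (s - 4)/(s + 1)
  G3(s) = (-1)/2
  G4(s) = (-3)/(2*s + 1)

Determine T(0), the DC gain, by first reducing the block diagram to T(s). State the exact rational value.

First reduce the diagram to T(s).

(1) reduce the parallel group G2, G3, G4: (2*s^2 - 23*s - 15)/(4*s^2 + 6*s + 2)
(2) feedback reduction of G1, (G2+G3+G4): (4*s^3 - 6*s^2 - 16*s - 6)/(2*s^3 - 37*s^2 + 42*s + 41)
That last expression is T(s); at s = 0 only the constant terms survive, so T(0) = -6/41.

Answer: -6/41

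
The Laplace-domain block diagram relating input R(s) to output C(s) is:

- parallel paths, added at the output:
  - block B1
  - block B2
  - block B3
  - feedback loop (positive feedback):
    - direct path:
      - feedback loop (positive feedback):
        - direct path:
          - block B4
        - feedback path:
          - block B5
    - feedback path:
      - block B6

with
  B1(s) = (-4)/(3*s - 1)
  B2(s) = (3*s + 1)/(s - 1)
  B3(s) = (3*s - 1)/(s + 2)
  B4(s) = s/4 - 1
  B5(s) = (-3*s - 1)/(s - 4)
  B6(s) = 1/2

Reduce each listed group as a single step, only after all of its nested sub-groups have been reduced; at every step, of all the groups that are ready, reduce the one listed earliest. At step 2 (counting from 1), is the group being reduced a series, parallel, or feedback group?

The answer is feedback.

Reasoning:
(1) feedback reduction of B4, B5
(2) reduce the feedback loop with forward [B4/(1-B4*B5)] and return B6
(3) sum the parallel branches B1, B2, B3, [[B4/(1-B4*B5)]/(1-[B4/(1-B4*B5)]*B6)]
The group at step 2 is a feedback group.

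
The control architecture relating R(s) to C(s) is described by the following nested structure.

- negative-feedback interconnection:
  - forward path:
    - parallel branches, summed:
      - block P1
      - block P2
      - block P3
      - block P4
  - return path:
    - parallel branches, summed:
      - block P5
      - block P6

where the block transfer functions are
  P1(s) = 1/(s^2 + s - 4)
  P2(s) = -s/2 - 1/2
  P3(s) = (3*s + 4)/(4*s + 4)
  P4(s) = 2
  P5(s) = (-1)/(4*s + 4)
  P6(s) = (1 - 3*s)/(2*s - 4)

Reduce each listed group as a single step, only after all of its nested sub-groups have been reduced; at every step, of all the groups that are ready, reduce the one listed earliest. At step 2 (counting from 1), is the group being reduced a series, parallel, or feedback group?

Step 1. reduce the parallel group P1, P2, P3, P4
Step 2. add P5, P6 (parallel)
Step 3. feedback reduction of (P1+P2+P3+P4), (P5+P6)
The group at step 2 is a parallel group.

Hence the answer: parallel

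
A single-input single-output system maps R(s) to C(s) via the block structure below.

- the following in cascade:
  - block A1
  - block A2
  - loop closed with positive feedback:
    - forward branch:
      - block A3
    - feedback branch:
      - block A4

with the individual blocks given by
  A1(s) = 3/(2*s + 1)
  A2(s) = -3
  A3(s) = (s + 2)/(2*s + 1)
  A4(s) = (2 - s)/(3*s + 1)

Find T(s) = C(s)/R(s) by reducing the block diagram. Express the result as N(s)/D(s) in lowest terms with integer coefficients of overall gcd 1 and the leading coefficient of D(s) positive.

The answer is (-27*s^2 - 63*s - 18)/(14*s^3 + 17*s^2 - s - 3).

Reasoning:
Step 1 - feedback reduction of A3, A4 = (3*s^2 + 7*s + 2)/(7*s^2 + 5*s - 3)
Step 2 - multiply A1, A2, [A3/(1-A3*A4)] (series); the result is T(s) itself (integer coefficients, no common factor, positive leading denominator coefficient)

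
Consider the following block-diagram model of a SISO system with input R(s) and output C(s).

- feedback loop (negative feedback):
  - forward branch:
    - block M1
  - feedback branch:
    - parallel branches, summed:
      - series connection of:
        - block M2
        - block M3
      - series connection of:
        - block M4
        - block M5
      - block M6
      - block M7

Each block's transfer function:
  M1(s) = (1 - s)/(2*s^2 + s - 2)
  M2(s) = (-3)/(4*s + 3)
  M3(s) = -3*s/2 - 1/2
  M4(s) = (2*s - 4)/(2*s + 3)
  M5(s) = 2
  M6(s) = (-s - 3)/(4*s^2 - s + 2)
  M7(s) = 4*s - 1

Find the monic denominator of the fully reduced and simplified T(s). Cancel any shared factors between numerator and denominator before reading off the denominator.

Reducing step by step:

(1) cascade M2, M3 = (9*s + 3)/(8*s + 6)
(2) combine M4, M5 in series = (4*s - 8)/(2*s + 3)
(3) reduce the parallel group (M2*M3), (M4*M5), M6, M7 = (256*s^5 + 648*s^4 + 50*s^3 + 15*s^2 - 11*s - 168)/(64*s^4 + 128*s^3 + 68*s^2 + 54*s + 36)
(4) feedback reduction of M1, ((M2*M3)+(M4*M5)+M6+M7) = (64*s^5 + 64*s^4 - 60*s^3 - 14*s^2 - 18*s - 36)/(128*s^6 + 72*s^5 - 734*s^4 + 45*s^3 - 16*s^2 - 85*s + 240)
That last expression is T(s), already simplified. Scaling its denominator by 1/128 (the reciprocal of the leading coefficient) yields the monic denominator.

Answer: s^6 + 9*s^5/16 - 367*s^4/64 + 45*s^3/128 - s^2/8 - 85*s/128 + 15/8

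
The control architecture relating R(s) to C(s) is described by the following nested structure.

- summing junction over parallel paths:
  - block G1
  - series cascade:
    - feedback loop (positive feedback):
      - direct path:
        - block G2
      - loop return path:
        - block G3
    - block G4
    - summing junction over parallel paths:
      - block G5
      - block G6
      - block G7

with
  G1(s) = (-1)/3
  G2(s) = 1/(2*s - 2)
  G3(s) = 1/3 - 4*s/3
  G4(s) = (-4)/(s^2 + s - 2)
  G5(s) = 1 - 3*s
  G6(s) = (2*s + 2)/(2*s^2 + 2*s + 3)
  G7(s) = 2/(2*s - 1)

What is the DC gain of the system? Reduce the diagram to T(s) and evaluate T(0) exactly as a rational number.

First reduce the diagram to T(s).

Step 1 - collapse the loop (G2 forward, G3 return), giving 3/(10*s - 7)
Step 2 - sum the parallel branches G5, G6, G7, giving (-12*s^4 - 2*s^3 - 2*s^2 + 19*s + 1)/(4*s^3 + 2*s^2 + 4*s - 3)
Step 3 - series reduction of [G2/(1-G2*G3)], G4, (G5+G6+G7), giving (144*s^4 + 24*s^3 + 24*s^2 - 228*s - 12)/(40*s^6 + 32*s^5 - 62*s^4 - 16*s^3 - 89*s^2 + 137*s - 42)
Step 4 - parallel reduction of G1, ([G2/(1-G2*G3)]*G4*(G5+G6+G7)), giving (-40*s^6 - 32*s^5 + 494*s^4 + 88*s^3 + 161*s^2 - 821*s + 6)/(120*s^6 + 96*s^5 - 186*s^4 - 48*s^3 - 267*s^2 + 411*s - 126)
Evaluating the step-4 result (the overall T(s)) at s = 0 gives T(0) = 6/(-126) = -1/21.

Answer: -1/21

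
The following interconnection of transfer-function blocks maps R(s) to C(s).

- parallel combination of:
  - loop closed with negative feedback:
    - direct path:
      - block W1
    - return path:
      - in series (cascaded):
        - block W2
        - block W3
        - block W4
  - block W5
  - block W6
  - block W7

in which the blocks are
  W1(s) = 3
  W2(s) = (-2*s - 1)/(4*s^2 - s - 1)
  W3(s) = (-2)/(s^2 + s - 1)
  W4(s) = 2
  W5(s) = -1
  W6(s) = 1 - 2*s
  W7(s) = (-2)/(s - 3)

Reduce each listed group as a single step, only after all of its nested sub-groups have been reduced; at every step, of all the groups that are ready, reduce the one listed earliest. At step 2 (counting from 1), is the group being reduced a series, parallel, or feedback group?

Answer: feedback

Working:
[1] cascade W2, W3, W4
[2] apply the feedback formula to W1, (W2*W3*W4)
[3] reduce the parallel group [W1/(1+W1*(W2*W3*W4))], W5, W6, W7
At step 2 the group reduced is feedback.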